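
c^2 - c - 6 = (c - 3)*(c + 2)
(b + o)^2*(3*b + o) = 3*b^3 + 7*b^2*o + 5*b*o^2 + o^3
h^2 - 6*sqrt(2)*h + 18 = (h - 3*sqrt(2))^2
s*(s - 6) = s^2 - 6*s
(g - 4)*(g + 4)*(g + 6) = g^3 + 6*g^2 - 16*g - 96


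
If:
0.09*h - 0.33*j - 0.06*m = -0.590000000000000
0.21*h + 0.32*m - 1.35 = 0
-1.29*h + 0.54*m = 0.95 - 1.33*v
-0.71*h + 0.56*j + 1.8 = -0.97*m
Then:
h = 5.74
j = 3.27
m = 0.45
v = 6.09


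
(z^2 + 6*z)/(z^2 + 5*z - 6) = z/(z - 1)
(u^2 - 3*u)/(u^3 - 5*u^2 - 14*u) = (3 - u)/(-u^2 + 5*u + 14)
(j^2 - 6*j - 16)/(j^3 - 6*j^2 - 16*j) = 1/j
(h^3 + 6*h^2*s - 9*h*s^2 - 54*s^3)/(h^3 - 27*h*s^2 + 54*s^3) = (-h - 3*s)/(-h + 3*s)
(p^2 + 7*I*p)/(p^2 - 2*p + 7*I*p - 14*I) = p/(p - 2)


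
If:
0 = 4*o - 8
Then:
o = 2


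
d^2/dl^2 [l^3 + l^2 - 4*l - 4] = 6*l + 2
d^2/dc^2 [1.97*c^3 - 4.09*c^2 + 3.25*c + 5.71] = 11.82*c - 8.18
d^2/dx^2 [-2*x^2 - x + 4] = -4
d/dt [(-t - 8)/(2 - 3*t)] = -26/(3*t - 2)^2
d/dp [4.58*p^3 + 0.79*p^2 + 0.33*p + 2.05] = 13.74*p^2 + 1.58*p + 0.33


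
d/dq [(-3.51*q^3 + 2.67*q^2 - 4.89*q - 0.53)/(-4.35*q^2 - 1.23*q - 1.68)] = (15.2685*q^4 + 8.6346*q^3 - 6.86519999999999*q^2 - 13.5822*q + 7.5633)/(18.9225*q^4 + 10.701*q^3 + 16.1289*q^2 + 4.1328*q + 2.8224)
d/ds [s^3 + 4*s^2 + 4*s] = 3*s^2 + 8*s + 4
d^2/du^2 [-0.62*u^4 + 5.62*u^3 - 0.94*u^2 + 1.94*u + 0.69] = -7.44*u^2 + 33.72*u - 1.88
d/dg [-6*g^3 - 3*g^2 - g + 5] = -18*g^2 - 6*g - 1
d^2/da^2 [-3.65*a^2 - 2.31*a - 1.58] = -7.30000000000000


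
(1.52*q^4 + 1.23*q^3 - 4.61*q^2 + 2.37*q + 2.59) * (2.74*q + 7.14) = 4.1648*q^5 + 14.223*q^4 - 3.8492*q^3 - 26.4216*q^2 + 24.0184*q + 18.4926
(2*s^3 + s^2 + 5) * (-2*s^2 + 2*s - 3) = -4*s^5 + 2*s^4 - 4*s^3 - 13*s^2 + 10*s - 15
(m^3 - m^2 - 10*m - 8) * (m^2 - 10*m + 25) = m^5 - 11*m^4 + 25*m^3 + 67*m^2 - 170*m - 200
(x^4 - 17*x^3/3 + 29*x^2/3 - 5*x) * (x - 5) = x^5 - 32*x^4/3 + 38*x^3 - 160*x^2/3 + 25*x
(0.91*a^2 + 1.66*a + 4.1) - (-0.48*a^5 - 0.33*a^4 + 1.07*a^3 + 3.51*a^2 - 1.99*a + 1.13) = 0.48*a^5 + 0.33*a^4 - 1.07*a^3 - 2.6*a^2 + 3.65*a + 2.97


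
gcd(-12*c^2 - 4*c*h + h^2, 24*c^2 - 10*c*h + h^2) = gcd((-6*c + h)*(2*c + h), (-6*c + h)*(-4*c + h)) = 6*c - h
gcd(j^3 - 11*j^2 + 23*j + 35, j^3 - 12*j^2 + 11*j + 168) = j - 7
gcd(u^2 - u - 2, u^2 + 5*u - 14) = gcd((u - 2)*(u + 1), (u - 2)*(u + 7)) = u - 2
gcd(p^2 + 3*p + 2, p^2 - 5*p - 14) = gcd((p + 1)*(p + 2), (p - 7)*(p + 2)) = p + 2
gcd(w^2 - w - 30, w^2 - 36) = w - 6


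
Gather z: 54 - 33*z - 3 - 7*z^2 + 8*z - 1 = -7*z^2 - 25*z + 50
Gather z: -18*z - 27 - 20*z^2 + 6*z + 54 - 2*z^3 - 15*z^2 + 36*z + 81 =-2*z^3 - 35*z^2 + 24*z + 108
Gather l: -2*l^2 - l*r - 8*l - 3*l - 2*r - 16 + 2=-2*l^2 + l*(-r - 11) - 2*r - 14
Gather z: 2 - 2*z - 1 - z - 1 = -3*z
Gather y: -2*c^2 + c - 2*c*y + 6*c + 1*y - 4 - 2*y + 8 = -2*c^2 + 7*c + y*(-2*c - 1) + 4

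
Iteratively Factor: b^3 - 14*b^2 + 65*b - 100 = (b - 5)*(b^2 - 9*b + 20) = (b - 5)*(b - 4)*(b - 5)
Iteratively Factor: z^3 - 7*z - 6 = (z - 3)*(z^2 + 3*z + 2) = (z - 3)*(z + 2)*(z + 1)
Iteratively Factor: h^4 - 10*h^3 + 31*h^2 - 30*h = (h - 2)*(h^3 - 8*h^2 + 15*h) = (h - 5)*(h - 2)*(h^2 - 3*h) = (h - 5)*(h - 3)*(h - 2)*(h)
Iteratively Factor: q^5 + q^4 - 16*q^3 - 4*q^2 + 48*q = (q + 4)*(q^4 - 3*q^3 - 4*q^2 + 12*q) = (q - 2)*(q + 4)*(q^3 - q^2 - 6*q) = (q - 3)*(q - 2)*(q + 4)*(q^2 + 2*q) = q*(q - 3)*(q - 2)*(q + 4)*(q + 2)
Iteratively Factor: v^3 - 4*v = (v - 2)*(v^2 + 2*v) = v*(v - 2)*(v + 2)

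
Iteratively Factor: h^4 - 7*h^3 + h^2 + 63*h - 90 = (h - 2)*(h^3 - 5*h^2 - 9*h + 45) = (h - 2)*(h + 3)*(h^2 - 8*h + 15) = (h - 3)*(h - 2)*(h + 3)*(h - 5)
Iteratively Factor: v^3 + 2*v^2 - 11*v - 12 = (v + 1)*(v^2 + v - 12) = (v + 1)*(v + 4)*(v - 3)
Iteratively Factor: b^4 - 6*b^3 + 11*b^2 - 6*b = (b - 2)*(b^3 - 4*b^2 + 3*b) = b*(b - 2)*(b^2 - 4*b + 3) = b*(b - 2)*(b - 1)*(b - 3)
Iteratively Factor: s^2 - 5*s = (s)*(s - 5)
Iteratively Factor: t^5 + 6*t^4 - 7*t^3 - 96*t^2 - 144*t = (t + 3)*(t^4 + 3*t^3 - 16*t^2 - 48*t) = (t + 3)^2*(t^3 - 16*t) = (t - 4)*(t + 3)^2*(t^2 + 4*t) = (t - 4)*(t + 3)^2*(t + 4)*(t)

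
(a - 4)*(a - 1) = a^2 - 5*a + 4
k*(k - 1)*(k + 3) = k^3 + 2*k^2 - 3*k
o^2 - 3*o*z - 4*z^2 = (o - 4*z)*(o + z)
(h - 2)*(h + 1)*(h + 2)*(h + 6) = h^4 + 7*h^3 + 2*h^2 - 28*h - 24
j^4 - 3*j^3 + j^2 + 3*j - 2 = (j - 2)*(j - 1)^2*(j + 1)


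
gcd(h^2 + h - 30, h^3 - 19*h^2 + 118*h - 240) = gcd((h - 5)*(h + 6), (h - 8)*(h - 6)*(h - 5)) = h - 5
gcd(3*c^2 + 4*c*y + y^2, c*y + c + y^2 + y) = c + y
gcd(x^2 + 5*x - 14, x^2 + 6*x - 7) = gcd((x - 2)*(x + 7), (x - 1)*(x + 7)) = x + 7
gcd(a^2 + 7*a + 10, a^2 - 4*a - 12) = a + 2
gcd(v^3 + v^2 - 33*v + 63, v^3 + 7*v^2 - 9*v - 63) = v^2 + 4*v - 21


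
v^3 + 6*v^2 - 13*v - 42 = (v - 3)*(v + 2)*(v + 7)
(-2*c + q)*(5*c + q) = -10*c^2 + 3*c*q + q^2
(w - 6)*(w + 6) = w^2 - 36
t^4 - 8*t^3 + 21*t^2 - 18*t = t*(t - 3)^2*(t - 2)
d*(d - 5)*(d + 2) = d^3 - 3*d^2 - 10*d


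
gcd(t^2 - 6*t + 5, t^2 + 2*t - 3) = t - 1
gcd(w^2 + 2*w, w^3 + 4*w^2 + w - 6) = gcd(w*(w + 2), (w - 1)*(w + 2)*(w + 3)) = w + 2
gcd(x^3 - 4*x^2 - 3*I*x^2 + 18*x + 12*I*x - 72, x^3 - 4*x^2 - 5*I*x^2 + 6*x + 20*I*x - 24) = x^2 + x*(-4 - 6*I) + 24*I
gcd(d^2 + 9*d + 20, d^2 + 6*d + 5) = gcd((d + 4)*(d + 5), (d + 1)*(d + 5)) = d + 5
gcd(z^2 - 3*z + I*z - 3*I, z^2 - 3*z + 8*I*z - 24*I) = z - 3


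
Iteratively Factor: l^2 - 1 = (l + 1)*(l - 1)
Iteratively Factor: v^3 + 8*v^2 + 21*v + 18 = (v + 2)*(v^2 + 6*v + 9) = (v + 2)*(v + 3)*(v + 3)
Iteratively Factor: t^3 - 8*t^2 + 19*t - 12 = (t - 4)*(t^2 - 4*t + 3) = (t - 4)*(t - 3)*(t - 1)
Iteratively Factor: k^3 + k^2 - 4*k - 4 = (k + 2)*(k^2 - k - 2) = (k - 2)*(k + 2)*(k + 1)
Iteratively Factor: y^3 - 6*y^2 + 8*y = (y)*(y^2 - 6*y + 8) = y*(y - 4)*(y - 2)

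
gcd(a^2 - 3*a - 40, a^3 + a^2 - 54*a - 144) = a - 8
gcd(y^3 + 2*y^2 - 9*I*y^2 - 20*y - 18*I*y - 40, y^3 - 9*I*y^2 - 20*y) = y^2 - 9*I*y - 20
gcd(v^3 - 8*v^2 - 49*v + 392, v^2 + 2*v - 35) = v + 7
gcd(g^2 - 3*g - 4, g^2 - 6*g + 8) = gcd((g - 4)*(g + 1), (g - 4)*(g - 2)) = g - 4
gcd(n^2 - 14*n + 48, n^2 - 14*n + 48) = n^2 - 14*n + 48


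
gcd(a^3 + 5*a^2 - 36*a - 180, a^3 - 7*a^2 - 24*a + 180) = a^2 - a - 30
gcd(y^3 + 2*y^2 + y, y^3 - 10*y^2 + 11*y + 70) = 1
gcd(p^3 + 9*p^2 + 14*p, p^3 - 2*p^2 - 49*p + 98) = p + 7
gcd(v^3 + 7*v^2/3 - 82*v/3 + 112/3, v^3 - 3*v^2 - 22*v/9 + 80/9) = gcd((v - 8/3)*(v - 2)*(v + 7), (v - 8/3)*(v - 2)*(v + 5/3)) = v^2 - 14*v/3 + 16/3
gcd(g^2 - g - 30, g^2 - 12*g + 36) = g - 6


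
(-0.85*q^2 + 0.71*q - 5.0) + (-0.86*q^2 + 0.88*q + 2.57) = -1.71*q^2 + 1.59*q - 2.43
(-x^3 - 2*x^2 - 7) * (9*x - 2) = -9*x^4 - 16*x^3 + 4*x^2 - 63*x + 14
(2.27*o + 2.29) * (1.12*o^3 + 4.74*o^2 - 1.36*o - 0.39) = 2.5424*o^4 + 13.3246*o^3 + 7.7674*o^2 - 3.9997*o - 0.8931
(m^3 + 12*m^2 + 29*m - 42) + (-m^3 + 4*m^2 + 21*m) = 16*m^2 + 50*m - 42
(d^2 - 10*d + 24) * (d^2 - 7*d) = d^4 - 17*d^3 + 94*d^2 - 168*d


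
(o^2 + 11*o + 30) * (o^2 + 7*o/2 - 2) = o^4 + 29*o^3/2 + 133*o^2/2 + 83*o - 60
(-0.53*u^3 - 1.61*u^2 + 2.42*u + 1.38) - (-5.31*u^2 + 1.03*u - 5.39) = -0.53*u^3 + 3.7*u^2 + 1.39*u + 6.77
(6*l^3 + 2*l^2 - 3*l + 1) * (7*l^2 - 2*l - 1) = 42*l^5 + 2*l^4 - 31*l^3 + 11*l^2 + l - 1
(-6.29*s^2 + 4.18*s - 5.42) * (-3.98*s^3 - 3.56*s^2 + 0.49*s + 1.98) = 25.0342*s^5 + 5.756*s^4 + 3.6087*s^3 + 8.8892*s^2 + 5.6206*s - 10.7316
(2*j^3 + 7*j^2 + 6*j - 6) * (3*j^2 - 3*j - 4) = 6*j^5 + 15*j^4 - 11*j^3 - 64*j^2 - 6*j + 24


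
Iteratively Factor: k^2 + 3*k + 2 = (k + 1)*(k + 2)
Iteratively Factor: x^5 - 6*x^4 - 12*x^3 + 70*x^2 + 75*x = (x + 1)*(x^4 - 7*x^3 - 5*x^2 + 75*x) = (x - 5)*(x + 1)*(x^3 - 2*x^2 - 15*x) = x*(x - 5)*(x + 1)*(x^2 - 2*x - 15) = x*(x - 5)*(x + 1)*(x + 3)*(x - 5)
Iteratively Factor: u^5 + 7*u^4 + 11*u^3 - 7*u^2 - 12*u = (u + 1)*(u^4 + 6*u^3 + 5*u^2 - 12*u) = (u + 1)*(u + 4)*(u^3 + 2*u^2 - 3*u) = u*(u + 1)*(u + 4)*(u^2 + 2*u - 3) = u*(u + 1)*(u + 3)*(u + 4)*(u - 1)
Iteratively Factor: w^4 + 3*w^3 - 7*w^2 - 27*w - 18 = (w - 3)*(w^3 + 6*w^2 + 11*w + 6) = (w - 3)*(w + 3)*(w^2 + 3*w + 2) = (w - 3)*(w + 1)*(w + 3)*(w + 2)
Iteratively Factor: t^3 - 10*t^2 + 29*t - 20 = (t - 5)*(t^2 - 5*t + 4) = (t - 5)*(t - 1)*(t - 4)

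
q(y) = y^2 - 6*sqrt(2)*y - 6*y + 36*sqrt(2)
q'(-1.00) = -16.49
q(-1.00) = 66.40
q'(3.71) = -7.07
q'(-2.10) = -18.69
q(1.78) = 28.30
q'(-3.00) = -20.49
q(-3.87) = 121.95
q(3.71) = 10.94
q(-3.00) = 103.37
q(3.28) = 14.16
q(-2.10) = 85.74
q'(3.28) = -7.93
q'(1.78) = -10.93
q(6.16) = -0.37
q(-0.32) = 55.65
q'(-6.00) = -26.49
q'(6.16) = -2.17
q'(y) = 2*y - 6*sqrt(2) - 6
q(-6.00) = 173.82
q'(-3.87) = -22.23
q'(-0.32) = -15.13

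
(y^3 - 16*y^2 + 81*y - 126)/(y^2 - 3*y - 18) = (y^2 - 10*y + 21)/(y + 3)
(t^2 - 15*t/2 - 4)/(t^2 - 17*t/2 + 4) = (2*t + 1)/(2*t - 1)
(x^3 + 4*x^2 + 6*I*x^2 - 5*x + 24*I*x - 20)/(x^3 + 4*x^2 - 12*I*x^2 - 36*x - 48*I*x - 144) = (x^2 + 6*I*x - 5)/(x^2 - 12*I*x - 36)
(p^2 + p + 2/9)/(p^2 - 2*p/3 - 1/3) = (p + 2/3)/(p - 1)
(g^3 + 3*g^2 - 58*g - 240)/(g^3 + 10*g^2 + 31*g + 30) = (g^2 - 2*g - 48)/(g^2 + 5*g + 6)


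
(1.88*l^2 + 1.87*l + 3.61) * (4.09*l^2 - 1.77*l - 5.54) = 7.6892*l^4 + 4.3207*l^3 + 1.0398*l^2 - 16.7495*l - 19.9994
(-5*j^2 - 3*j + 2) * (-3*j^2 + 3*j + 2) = 15*j^4 - 6*j^3 - 25*j^2 + 4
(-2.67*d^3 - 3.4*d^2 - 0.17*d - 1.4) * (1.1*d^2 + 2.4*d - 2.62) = -2.937*d^5 - 10.148*d^4 - 1.3516*d^3 + 6.96*d^2 - 2.9146*d + 3.668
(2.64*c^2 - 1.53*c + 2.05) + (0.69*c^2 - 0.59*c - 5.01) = 3.33*c^2 - 2.12*c - 2.96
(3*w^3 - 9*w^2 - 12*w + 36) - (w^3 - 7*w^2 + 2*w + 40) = 2*w^3 - 2*w^2 - 14*w - 4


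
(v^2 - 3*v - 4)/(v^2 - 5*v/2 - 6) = 2*(v + 1)/(2*v + 3)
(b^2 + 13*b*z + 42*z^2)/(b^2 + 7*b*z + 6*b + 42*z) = (b + 6*z)/(b + 6)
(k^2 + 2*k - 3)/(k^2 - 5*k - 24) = (k - 1)/(k - 8)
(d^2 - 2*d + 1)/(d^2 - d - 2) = (-d^2 + 2*d - 1)/(-d^2 + d + 2)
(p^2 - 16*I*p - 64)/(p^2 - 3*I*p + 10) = (p^2 - 16*I*p - 64)/(p^2 - 3*I*p + 10)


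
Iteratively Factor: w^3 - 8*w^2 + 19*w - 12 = (w - 4)*(w^2 - 4*w + 3) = (w - 4)*(w - 3)*(w - 1)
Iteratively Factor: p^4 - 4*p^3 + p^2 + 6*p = (p - 3)*(p^3 - p^2 - 2*p) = p*(p - 3)*(p^2 - p - 2) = p*(p - 3)*(p - 2)*(p + 1)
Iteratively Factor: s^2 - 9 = (s + 3)*(s - 3)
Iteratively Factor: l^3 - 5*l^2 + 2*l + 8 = (l - 4)*(l^2 - l - 2) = (l - 4)*(l + 1)*(l - 2)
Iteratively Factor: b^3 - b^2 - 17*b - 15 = (b + 1)*(b^2 - 2*b - 15) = (b + 1)*(b + 3)*(b - 5)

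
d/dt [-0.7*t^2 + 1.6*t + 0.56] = 1.6 - 1.4*t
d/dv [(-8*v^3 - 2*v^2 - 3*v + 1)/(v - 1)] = 2*(-8*v^3 + 11*v^2 + 2*v + 1)/(v^2 - 2*v + 1)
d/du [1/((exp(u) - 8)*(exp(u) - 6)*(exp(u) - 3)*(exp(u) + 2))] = (-4*exp(3*u) + 45*exp(2*u) - 112*exp(u) - 36)*exp(u)/(exp(8*u) - 30*exp(7*u) + 337*exp(6*u) - 1608*exp(5*u) + 1480*exp(4*u) + 12672*exp(3*u) - 30960*exp(2*u) - 20736*exp(u) + 82944)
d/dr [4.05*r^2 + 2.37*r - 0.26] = 8.1*r + 2.37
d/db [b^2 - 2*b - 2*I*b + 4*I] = 2*b - 2 - 2*I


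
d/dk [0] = 0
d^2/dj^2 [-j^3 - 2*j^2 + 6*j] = -6*j - 4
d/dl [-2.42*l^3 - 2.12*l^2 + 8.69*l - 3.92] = -7.26*l^2 - 4.24*l + 8.69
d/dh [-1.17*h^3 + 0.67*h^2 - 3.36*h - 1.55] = -3.51*h^2 + 1.34*h - 3.36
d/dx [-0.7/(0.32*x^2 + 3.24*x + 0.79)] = (0.448*x + 2.268)/(0.32*x^2 + 3.24*x + 0.79)^2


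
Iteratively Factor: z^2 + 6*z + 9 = (z + 3)*(z + 3)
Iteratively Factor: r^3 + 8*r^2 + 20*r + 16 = (r + 2)*(r^2 + 6*r + 8) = (r + 2)*(r + 4)*(r + 2)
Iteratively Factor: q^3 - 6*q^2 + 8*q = (q - 4)*(q^2 - 2*q) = (q - 4)*(q - 2)*(q)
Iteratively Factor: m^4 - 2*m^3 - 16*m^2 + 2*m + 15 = (m + 3)*(m^3 - 5*m^2 - m + 5) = (m - 1)*(m + 3)*(m^2 - 4*m - 5) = (m - 1)*(m + 1)*(m + 3)*(m - 5)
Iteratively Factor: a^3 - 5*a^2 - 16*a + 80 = (a + 4)*(a^2 - 9*a + 20) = (a - 4)*(a + 4)*(a - 5)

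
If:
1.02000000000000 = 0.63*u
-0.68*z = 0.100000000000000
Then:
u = 1.62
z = -0.15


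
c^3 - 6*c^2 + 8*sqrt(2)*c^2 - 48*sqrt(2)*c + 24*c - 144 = (c - 6)*(c + 2*sqrt(2))*(c + 6*sqrt(2))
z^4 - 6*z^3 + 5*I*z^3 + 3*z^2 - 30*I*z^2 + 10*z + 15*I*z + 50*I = (z - 5)*(z - 2)*(z + 1)*(z + 5*I)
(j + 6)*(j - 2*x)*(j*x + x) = j^3*x - 2*j^2*x^2 + 7*j^2*x - 14*j*x^2 + 6*j*x - 12*x^2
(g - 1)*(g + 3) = g^2 + 2*g - 3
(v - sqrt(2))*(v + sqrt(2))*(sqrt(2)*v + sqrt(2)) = sqrt(2)*v^3 + sqrt(2)*v^2 - 2*sqrt(2)*v - 2*sqrt(2)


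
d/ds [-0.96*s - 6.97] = -0.960000000000000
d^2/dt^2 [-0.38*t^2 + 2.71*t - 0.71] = -0.760000000000000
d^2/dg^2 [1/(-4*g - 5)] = -32/(4*g + 5)^3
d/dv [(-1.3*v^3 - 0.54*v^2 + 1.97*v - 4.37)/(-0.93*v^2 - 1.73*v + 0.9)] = (1.209*v^4 + 4.498*v^3 - 0.7437*v^2 - 9.1002*v - 5.7871)/(0.8649*v^4 + 3.2178*v^3 + 1.3189*v^2 - 3.114*v + 0.81)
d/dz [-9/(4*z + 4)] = 9/(4*(z + 1)^2)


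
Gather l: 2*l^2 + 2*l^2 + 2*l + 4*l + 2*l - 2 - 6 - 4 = 4*l^2 + 8*l - 12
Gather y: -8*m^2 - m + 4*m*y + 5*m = -8*m^2 + 4*m*y + 4*m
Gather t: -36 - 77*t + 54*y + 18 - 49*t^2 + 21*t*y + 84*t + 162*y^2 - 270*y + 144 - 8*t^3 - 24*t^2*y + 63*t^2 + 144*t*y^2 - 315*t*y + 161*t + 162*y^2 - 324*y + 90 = -8*t^3 + t^2*(14 - 24*y) + t*(144*y^2 - 294*y + 168) + 324*y^2 - 540*y + 216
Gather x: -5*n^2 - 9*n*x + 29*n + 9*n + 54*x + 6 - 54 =-5*n^2 + 38*n + x*(54 - 9*n) - 48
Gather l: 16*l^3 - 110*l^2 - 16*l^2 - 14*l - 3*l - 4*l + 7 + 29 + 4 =16*l^3 - 126*l^2 - 21*l + 40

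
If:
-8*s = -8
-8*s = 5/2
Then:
No Solution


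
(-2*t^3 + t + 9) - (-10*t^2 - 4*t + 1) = -2*t^3 + 10*t^2 + 5*t + 8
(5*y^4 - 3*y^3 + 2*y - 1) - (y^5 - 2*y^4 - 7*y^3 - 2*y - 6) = -y^5 + 7*y^4 + 4*y^3 + 4*y + 5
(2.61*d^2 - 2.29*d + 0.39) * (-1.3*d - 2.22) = -3.393*d^3 - 2.8172*d^2 + 4.5768*d - 0.8658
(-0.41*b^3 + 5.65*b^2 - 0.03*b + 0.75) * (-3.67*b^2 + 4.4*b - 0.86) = 1.5047*b^5 - 22.5395*b^4 + 25.3227*b^3 - 7.7435*b^2 + 3.3258*b - 0.645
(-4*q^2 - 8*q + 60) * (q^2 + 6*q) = -4*q^4 - 32*q^3 + 12*q^2 + 360*q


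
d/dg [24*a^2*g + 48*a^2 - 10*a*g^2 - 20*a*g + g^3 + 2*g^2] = 24*a^2 - 20*a*g - 20*a + 3*g^2 + 4*g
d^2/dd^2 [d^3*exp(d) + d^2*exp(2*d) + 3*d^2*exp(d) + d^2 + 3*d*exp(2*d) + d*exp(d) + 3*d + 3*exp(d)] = d^3*exp(d) + 4*d^2*exp(2*d) + 9*d^2*exp(d) + 20*d*exp(2*d) + 19*d*exp(d) + 14*exp(2*d) + 11*exp(d) + 2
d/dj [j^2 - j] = 2*j - 1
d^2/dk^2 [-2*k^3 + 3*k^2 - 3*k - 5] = 6 - 12*k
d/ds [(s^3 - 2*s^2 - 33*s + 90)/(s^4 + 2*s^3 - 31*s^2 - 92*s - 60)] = (-s^6 + 4*s^5 + 72*s^4 - 412*s^3 - 1559*s^2 + 5820*s + 10260)/(s^8 + 4*s^7 - 58*s^6 - 308*s^5 + 473*s^4 + 5464*s^3 + 12184*s^2 + 11040*s + 3600)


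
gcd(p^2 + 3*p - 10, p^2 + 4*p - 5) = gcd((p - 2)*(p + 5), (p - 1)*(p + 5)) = p + 5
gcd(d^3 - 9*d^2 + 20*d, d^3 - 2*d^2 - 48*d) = d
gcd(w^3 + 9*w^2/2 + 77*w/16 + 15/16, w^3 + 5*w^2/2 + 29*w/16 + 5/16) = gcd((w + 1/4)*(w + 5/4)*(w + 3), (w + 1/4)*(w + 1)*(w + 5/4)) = w^2 + 3*w/2 + 5/16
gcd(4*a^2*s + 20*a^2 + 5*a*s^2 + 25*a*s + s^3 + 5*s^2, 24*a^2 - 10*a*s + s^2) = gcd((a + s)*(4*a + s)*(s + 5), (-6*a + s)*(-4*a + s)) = 1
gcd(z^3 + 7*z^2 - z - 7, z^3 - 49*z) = z + 7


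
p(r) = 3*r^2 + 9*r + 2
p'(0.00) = 9.00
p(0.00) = 2.00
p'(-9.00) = -45.00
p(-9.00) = 164.00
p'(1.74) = 19.44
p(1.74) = 26.74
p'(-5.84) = -26.04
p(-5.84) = 51.76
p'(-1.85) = -2.10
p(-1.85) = -4.38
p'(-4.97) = -20.82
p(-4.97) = 31.37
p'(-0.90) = 3.60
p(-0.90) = -3.67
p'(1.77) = 19.62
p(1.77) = 27.33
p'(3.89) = 32.34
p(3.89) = 82.41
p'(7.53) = 54.18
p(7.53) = 239.87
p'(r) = 6*r + 9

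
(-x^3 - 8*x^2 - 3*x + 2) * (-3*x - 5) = 3*x^4 + 29*x^3 + 49*x^2 + 9*x - 10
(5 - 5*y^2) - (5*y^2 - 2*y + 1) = -10*y^2 + 2*y + 4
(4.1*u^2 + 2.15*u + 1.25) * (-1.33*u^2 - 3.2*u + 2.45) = -5.453*u^4 - 15.9795*u^3 + 1.5025*u^2 + 1.2675*u + 3.0625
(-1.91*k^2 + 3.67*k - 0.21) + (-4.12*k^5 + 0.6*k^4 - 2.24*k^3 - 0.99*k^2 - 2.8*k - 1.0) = -4.12*k^5 + 0.6*k^4 - 2.24*k^3 - 2.9*k^2 + 0.87*k - 1.21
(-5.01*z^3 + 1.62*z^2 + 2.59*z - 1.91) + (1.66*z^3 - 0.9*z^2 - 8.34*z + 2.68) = -3.35*z^3 + 0.72*z^2 - 5.75*z + 0.77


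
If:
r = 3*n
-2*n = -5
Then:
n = 5/2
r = 15/2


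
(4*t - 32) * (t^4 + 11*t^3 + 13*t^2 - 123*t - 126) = 4*t^5 + 12*t^4 - 300*t^3 - 908*t^2 + 3432*t + 4032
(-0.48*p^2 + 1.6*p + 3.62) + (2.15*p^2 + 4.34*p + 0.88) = 1.67*p^2 + 5.94*p + 4.5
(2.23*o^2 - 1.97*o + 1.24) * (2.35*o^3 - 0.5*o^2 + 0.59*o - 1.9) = 5.2405*o^5 - 5.7445*o^4 + 5.2147*o^3 - 6.0193*o^2 + 4.4746*o - 2.356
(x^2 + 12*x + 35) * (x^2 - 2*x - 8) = x^4 + 10*x^3 + 3*x^2 - 166*x - 280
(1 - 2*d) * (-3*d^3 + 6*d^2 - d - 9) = 6*d^4 - 15*d^3 + 8*d^2 + 17*d - 9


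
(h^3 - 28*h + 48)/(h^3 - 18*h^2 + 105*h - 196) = (h^2 + 4*h - 12)/(h^2 - 14*h + 49)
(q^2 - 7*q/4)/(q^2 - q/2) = (4*q - 7)/(2*(2*q - 1))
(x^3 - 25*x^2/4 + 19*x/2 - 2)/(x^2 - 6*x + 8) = x - 1/4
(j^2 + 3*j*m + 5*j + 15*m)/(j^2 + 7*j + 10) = (j + 3*m)/(j + 2)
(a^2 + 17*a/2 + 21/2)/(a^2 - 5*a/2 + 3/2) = (2*a^2 + 17*a + 21)/(2*a^2 - 5*a + 3)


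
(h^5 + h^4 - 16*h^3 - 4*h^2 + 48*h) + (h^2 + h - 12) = h^5 + h^4 - 16*h^3 - 3*h^2 + 49*h - 12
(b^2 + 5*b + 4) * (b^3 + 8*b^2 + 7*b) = b^5 + 13*b^4 + 51*b^3 + 67*b^2 + 28*b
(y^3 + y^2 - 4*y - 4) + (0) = y^3 + y^2 - 4*y - 4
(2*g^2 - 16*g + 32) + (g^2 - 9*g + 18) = 3*g^2 - 25*g + 50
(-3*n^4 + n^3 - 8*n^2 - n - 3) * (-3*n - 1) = 9*n^5 + 23*n^3 + 11*n^2 + 10*n + 3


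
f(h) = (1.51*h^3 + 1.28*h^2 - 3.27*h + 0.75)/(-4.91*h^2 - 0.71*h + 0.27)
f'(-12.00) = -0.31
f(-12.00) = 3.42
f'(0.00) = -4.81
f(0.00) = 2.78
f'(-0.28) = -545.91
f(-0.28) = 20.66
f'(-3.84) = -0.36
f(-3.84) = 0.77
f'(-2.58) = -0.45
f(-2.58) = 0.27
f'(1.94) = -0.43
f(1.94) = -0.52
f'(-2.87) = -0.42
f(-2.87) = 0.39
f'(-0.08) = -12.55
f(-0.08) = 3.45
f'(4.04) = -0.34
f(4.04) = -1.31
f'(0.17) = 9995.49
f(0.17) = 32.23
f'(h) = (9.82*h + 0.71)*(1.51*h^3 + 1.28*h^2 - 3.27*h + 0.75)/(-4.91*h^2 - 0.71*h + 0.27)^2 + (4.53*h^2 + 2.56*h - 3.27)/(-4.91*h^2 - 0.71*h + 0.27)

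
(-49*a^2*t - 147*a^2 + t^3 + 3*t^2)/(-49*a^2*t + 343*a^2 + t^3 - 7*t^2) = (t + 3)/(t - 7)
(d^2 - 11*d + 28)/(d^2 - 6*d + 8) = (d - 7)/(d - 2)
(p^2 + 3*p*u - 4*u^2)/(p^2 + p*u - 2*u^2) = (p + 4*u)/(p + 2*u)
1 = 1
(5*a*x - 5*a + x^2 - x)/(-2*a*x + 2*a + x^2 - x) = (5*a + x)/(-2*a + x)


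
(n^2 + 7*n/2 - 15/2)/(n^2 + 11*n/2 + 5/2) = (2*n - 3)/(2*n + 1)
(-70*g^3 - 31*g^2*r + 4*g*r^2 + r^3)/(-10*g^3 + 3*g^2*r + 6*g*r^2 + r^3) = (-35*g^2 + 2*g*r + r^2)/(-5*g^2 + 4*g*r + r^2)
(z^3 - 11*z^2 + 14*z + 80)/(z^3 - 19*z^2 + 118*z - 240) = (z + 2)/(z - 6)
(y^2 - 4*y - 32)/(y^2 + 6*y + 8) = (y - 8)/(y + 2)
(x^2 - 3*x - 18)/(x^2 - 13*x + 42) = (x + 3)/(x - 7)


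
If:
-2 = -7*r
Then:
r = 2/7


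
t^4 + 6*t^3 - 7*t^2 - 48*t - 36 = (t - 3)*(t + 1)*(t + 2)*(t + 6)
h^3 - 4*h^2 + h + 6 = (h - 3)*(h - 2)*(h + 1)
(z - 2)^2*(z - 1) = z^3 - 5*z^2 + 8*z - 4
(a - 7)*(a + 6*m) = a^2 + 6*a*m - 7*a - 42*m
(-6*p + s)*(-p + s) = 6*p^2 - 7*p*s + s^2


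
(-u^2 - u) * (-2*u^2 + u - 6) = 2*u^4 + u^3 + 5*u^2 + 6*u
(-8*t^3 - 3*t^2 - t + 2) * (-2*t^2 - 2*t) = 16*t^5 + 22*t^4 + 8*t^3 - 2*t^2 - 4*t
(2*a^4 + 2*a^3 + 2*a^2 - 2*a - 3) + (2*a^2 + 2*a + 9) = 2*a^4 + 2*a^3 + 4*a^2 + 6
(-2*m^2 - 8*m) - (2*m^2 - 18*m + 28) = -4*m^2 + 10*m - 28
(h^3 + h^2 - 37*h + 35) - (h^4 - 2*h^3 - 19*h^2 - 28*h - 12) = -h^4 + 3*h^3 + 20*h^2 - 9*h + 47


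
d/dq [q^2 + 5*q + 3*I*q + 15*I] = 2*q + 5 + 3*I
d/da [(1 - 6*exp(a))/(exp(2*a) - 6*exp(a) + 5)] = 2*(3*exp(2*a) - exp(a) - 12)*exp(a)/(exp(4*a) - 12*exp(3*a) + 46*exp(2*a) - 60*exp(a) + 25)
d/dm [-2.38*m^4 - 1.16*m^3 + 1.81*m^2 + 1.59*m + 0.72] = -9.52*m^3 - 3.48*m^2 + 3.62*m + 1.59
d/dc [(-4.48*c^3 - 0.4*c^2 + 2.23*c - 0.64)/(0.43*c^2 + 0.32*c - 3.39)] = (-1.9264*c^4 - 2.8672*c^3 + 44.4747*c^2 + 3.2624*c - 7.3549)/(0.1849*c^4 + 0.2752*c^3 - 2.813*c^2 - 2.1696*c + 11.4921)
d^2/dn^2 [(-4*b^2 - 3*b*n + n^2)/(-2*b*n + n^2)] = 2*b*(16*b^3 - 24*b^2*n + 12*b*n^2 + n^3)/(n^3*(8*b^3 - 12*b^2*n + 6*b*n^2 - n^3))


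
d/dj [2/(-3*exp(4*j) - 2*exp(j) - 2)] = (24*exp(3*j) + 4)*exp(j)/(3*exp(4*j) + 2*exp(j) + 2)^2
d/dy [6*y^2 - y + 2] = 12*y - 1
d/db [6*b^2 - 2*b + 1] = 12*b - 2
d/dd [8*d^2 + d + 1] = 16*d + 1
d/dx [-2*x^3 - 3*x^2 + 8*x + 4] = -6*x^2 - 6*x + 8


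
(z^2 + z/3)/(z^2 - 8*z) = (z + 1/3)/(z - 8)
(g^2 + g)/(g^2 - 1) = g/(g - 1)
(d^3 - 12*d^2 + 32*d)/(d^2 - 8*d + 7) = d*(d^2 - 12*d + 32)/(d^2 - 8*d + 7)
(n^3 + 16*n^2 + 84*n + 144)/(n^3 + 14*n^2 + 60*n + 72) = (n + 4)/(n + 2)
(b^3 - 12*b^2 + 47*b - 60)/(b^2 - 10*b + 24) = (b^2 - 8*b + 15)/(b - 6)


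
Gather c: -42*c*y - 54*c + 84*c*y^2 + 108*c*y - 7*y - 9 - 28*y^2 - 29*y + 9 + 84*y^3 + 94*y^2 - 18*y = c*(84*y^2 + 66*y - 54) + 84*y^3 + 66*y^2 - 54*y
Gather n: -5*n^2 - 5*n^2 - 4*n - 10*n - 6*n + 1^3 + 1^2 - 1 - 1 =-10*n^2 - 20*n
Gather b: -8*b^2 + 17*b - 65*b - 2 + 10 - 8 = -8*b^2 - 48*b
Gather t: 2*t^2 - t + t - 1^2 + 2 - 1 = 2*t^2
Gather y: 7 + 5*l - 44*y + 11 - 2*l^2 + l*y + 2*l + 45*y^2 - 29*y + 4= -2*l^2 + 7*l + 45*y^2 + y*(l - 73) + 22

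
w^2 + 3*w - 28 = (w - 4)*(w + 7)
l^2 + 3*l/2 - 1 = (l - 1/2)*(l + 2)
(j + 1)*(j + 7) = j^2 + 8*j + 7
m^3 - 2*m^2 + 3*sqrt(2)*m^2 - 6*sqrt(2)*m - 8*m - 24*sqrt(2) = (m - 4)*(m + 2)*(m + 3*sqrt(2))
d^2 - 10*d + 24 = (d - 6)*(d - 4)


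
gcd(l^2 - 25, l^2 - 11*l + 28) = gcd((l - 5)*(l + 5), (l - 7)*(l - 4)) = 1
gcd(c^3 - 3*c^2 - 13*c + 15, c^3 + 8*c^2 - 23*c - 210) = c - 5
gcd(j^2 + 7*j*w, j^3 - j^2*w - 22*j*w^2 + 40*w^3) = 1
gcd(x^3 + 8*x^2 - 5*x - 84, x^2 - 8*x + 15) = x - 3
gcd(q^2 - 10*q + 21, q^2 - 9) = q - 3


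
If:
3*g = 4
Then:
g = 4/3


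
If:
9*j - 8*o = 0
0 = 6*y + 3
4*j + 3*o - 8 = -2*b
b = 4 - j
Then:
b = 4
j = 0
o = 0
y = -1/2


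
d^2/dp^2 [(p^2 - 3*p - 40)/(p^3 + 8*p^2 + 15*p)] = 2*(p^3 - 24*p^2 - 72*p - 72)/(p^3*(p^3 + 9*p^2 + 27*p + 27))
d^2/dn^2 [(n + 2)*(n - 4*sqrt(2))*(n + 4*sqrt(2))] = 6*n + 4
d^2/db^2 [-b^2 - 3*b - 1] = -2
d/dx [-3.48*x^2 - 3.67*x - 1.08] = -6.96*x - 3.67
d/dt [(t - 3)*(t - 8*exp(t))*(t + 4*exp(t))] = -4*t^2*exp(t) + 3*t^2 - 64*t*exp(2*t) + 4*t*exp(t) - 6*t + 160*exp(2*t) + 12*exp(t)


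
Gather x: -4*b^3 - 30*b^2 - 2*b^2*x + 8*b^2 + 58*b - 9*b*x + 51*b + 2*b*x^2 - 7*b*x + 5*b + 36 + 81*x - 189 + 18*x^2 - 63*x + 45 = -4*b^3 - 22*b^2 + 114*b + x^2*(2*b + 18) + x*(-2*b^2 - 16*b + 18) - 108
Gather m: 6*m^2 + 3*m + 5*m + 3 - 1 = 6*m^2 + 8*m + 2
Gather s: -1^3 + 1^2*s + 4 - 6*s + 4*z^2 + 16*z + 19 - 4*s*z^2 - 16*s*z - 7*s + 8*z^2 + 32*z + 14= s*(-4*z^2 - 16*z - 12) + 12*z^2 + 48*z + 36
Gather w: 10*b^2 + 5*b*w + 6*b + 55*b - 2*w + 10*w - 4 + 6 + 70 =10*b^2 + 61*b + w*(5*b + 8) + 72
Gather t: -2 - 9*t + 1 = -9*t - 1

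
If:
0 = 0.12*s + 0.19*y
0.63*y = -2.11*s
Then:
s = 0.00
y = 0.00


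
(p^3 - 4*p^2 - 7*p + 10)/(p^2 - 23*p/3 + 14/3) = 3*(p^3 - 4*p^2 - 7*p + 10)/(3*p^2 - 23*p + 14)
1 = 1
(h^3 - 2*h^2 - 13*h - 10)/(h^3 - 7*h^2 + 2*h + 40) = (h + 1)/(h - 4)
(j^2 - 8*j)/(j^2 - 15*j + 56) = j/(j - 7)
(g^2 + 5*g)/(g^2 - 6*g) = (g + 5)/(g - 6)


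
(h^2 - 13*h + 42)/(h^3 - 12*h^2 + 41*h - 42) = (h - 6)/(h^2 - 5*h + 6)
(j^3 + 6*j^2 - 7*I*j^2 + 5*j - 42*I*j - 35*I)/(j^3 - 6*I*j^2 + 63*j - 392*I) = (j^2 + 6*j + 5)/(j^2 + I*j + 56)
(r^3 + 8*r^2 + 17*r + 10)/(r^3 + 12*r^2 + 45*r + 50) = (r + 1)/(r + 5)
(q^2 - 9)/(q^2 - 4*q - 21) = (q - 3)/(q - 7)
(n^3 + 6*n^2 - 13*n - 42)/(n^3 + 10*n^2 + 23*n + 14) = (n - 3)/(n + 1)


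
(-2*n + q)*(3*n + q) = -6*n^2 + n*q + q^2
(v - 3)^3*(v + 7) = v^4 - 2*v^3 - 36*v^2 + 162*v - 189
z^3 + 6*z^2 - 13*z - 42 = (z - 3)*(z + 2)*(z + 7)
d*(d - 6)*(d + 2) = d^3 - 4*d^2 - 12*d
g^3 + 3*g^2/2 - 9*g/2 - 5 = (g - 2)*(g + 1)*(g + 5/2)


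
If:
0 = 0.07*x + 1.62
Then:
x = -23.14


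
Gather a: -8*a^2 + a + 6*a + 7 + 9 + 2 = -8*a^2 + 7*a + 18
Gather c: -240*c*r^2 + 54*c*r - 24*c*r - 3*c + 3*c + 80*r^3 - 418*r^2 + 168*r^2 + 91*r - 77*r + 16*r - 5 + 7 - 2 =c*(-240*r^2 + 30*r) + 80*r^3 - 250*r^2 + 30*r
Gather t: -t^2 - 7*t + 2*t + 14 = -t^2 - 5*t + 14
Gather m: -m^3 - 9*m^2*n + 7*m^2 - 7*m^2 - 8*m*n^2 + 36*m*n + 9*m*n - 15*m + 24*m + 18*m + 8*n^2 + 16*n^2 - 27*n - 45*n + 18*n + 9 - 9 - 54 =-m^3 - 9*m^2*n + m*(-8*n^2 + 45*n + 27) + 24*n^2 - 54*n - 54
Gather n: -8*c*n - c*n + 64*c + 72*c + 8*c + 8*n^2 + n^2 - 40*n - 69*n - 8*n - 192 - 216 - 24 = 144*c + 9*n^2 + n*(-9*c - 117) - 432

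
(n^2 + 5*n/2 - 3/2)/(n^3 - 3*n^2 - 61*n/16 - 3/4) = 8*(-2*n^2 - 5*n + 3)/(-16*n^3 + 48*n^2 + 61*n + 12)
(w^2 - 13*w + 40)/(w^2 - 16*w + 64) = (w - 5)/(w - 8)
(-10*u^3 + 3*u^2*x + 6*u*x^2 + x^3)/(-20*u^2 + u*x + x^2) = (-2*u^2 + u*x + x^2)/(-4*u + x)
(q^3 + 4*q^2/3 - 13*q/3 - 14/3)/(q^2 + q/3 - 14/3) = q + 1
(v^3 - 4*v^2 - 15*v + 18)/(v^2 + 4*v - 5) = (v^2 - 3*v - 18)/(v + 5)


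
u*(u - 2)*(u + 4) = u^3 + 2*u^2 - 8*u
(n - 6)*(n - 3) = n^2 - 9*n + 18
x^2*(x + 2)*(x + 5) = x^4 + 7*x^3 + 10*x^2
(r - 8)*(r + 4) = r^2 - 4*r - 32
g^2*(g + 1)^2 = g^4 + 2*g^3 + g^2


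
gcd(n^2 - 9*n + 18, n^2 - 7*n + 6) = n - 6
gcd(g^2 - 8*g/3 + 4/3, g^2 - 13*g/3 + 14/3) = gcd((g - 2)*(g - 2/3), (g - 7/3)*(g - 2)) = g - 2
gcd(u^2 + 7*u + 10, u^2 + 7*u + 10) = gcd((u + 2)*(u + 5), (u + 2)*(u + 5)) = u^2 + 7*u + 10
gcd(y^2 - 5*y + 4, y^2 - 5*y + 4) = y^2 - 5*y + 4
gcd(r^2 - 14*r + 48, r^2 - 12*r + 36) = r - 6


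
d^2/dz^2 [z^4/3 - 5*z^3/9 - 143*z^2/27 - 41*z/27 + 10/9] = 4*z^2 - 10*z/3 - 286/27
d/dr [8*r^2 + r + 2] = 16*r + 1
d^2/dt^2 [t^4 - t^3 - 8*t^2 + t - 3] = 12*t^2 - 6*t - 16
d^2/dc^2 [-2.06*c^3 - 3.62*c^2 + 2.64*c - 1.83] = -12.36*c - 7.24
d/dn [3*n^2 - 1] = 6*n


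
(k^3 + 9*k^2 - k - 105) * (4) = 4*k^3 + 36*k^2 - 4*k - 420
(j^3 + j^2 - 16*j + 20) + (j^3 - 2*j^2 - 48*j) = 2*j^3 - j^2 - 64*j + 20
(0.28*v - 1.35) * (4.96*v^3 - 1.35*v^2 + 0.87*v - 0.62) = 1.3888*v^4 - 7.074*v^3 + 2.0661*v^2 - 1.3481*v + 0.837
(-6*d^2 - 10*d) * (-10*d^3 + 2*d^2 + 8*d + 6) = 60*d^5 + 88*d^4 - 68*d^3 - 116*d^2 - 60*d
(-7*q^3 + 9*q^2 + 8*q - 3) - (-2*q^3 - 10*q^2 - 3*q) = -5*q^3 + 19*q^2 + 11*q - 3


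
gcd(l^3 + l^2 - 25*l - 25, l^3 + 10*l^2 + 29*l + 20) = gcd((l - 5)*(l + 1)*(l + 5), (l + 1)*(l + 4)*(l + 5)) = l^2 + 6*l + 5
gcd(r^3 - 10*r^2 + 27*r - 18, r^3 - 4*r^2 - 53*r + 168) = r - 3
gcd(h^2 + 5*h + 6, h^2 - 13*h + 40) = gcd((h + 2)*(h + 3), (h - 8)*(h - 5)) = 1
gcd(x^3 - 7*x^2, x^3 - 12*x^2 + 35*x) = x^2 - 7*x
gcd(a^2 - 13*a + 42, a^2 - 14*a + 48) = a - 6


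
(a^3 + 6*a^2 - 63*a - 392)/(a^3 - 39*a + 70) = (a^2 - a - 56)/(a^2 - 7*a + 10)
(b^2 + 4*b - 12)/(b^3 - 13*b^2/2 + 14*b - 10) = 2*(b + 6)/(2*b^2 - 9*b + 10)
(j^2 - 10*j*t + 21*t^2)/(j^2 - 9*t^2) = (j - 7*t)/(j + 3*t)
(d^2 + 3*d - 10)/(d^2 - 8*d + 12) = (d + 5)/(d - 6)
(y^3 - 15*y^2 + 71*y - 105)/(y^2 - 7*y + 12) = (y^2 - 12*y + 35)/(y - 4)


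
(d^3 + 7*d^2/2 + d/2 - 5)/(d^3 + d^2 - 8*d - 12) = (d^2 + 3*d/2 - 5/2)/(d^2 - d - 6)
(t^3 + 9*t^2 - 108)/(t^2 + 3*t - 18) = t + 6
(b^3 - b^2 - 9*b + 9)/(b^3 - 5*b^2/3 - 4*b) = 3*(b^2 + 2*b - 3)/(b*(3*b + 4))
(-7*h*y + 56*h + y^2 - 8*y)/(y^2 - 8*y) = (-7*h + y)/y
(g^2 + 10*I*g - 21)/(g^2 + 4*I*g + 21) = (g + 3*I)/(g - 3*I)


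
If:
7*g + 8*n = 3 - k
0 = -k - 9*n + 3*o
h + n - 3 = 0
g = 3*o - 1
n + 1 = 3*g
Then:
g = 1/5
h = 17/5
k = 24/5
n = -2/5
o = 2/5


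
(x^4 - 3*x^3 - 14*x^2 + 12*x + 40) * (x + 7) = x^5 + 4*x^4 - 35*x^3 - 86*x^2 + 124*x + 280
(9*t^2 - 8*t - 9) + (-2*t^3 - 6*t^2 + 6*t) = -2*t^3 + 3*t^2 - 2*t - 9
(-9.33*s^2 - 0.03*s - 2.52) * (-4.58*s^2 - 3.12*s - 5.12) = 42.7314*s^4 + 29.247*s^3 + 59.4048*s^2 + 8.016*s + 12.9024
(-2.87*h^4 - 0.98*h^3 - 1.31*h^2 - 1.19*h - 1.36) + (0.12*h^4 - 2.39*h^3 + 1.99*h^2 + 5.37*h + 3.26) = -2.75*h^4 - 3.37*h^3 + 0.68*h^2 + 4.18*h + 1.9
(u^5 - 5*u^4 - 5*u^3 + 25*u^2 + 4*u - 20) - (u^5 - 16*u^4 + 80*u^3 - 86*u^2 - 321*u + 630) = 11*u^4 - 85*u^3 + 111*u^2 + 325*u - 650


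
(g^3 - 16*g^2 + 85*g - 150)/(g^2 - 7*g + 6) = (g^2 - 10*g + 25)/(g - 1)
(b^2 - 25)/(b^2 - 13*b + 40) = (b + 5)/(b - 8)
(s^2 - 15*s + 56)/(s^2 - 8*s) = (s - 7)/s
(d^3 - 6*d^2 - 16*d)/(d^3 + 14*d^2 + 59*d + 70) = d*(d - 8)/(d^2 + 12*d + 35)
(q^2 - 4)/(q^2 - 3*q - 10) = (q - 2)/(q - 5)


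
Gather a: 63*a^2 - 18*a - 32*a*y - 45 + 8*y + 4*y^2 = 63*a^2 + a*(-32*y - 18) + 4*y^2 + 8*y - 45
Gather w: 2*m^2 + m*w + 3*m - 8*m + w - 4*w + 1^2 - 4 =2*m^2 - 5*m + w*(m - 3) - 3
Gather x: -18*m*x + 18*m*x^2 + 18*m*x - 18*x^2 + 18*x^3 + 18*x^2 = 18*m*x^2 + 18*x^3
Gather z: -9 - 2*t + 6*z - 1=-2*t + 6*z - 10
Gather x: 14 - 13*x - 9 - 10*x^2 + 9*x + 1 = -10*x^2 - 4*x + 6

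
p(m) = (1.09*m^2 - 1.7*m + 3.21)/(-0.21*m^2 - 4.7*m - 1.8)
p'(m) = (0.42*m + 4.7)*(1.09*m^2 - 1.7*m + 3.21)/(-0.21*m^2 - 4.7*m - 1.8)^2 + (2.18*m - 1.7)/(-0.21*m^2 - 4.7*m - 1.8)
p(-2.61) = 1.67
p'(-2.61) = -0.15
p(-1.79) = 1.64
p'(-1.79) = 0.15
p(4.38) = -0.63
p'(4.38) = -0.14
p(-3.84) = 1.96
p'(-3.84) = -0.31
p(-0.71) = 3.47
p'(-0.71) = 8.40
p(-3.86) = 1.97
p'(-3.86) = -0.31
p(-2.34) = 1.63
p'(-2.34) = -0.09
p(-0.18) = -3.70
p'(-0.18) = 19.97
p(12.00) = -1.58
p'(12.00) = -0.10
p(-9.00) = 4.55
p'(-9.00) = -0.73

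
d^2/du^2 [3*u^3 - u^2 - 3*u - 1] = 18*u - 2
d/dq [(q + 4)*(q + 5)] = 2*q + 9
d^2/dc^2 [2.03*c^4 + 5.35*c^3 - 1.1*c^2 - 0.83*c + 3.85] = 24.36*c^2 + 32.1*c - 2.2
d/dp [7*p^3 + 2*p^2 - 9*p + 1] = 21*p^2 + 4*p - 9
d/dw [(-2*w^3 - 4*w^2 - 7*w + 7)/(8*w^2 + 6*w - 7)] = (-16*w^4 - 24*w^3 + 74*w^2 - 56*w + 7)/(64*w^4 + 96*w^3 - 76*w^2 - 84*w + 49)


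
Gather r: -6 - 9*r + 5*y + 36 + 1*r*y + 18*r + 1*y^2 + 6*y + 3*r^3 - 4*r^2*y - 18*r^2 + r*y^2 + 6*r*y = 3*r^3 + r^2*(-4*y - 18) + r*(y^2 + 7*y + 9) + y^2 + 11*y + 30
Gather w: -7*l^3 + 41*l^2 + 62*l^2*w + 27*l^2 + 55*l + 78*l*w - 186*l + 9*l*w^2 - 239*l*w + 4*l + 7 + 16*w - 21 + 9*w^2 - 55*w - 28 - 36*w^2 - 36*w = -7*l^3 + 68*l^2 - 127*l + w^2*(9*l - 27) + w*(62*l^2 - 161*l - 75) - 42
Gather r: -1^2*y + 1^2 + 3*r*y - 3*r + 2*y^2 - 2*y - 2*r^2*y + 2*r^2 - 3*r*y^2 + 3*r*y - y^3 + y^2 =r^2*(2 - 2*y) + r*(-3*y^2 + 6*y - 3) - y^3 + 3*y^2 - 3*y + 1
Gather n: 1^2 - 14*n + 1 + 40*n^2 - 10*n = 40*n^2 - 24*n + 2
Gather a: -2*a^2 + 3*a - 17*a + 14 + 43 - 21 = -2*a^2 - 14*a + 36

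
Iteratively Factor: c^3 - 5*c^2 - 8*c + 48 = (c - 4)*(c^2 - c - 12) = (c - 4)*(c + 3)*(c - 4)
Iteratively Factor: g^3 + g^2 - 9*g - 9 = (g - 3)*(g^2 + 4*g + 3) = (g - 3)*(g + 1)*(g + 3)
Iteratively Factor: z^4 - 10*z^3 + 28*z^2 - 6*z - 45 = (z - 3)*(z^3 - 7*z^2 + 7*z + 15) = (z - 5)*(z - 3)*(z^2 - 2*z - 3) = (z - 5)*(z - 3)^2*(z + 1)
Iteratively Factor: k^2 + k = (k + 1)*(k)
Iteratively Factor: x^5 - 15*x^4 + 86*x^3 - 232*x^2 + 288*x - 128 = (x - 4)*(x^4 - 11*x^3 + 42*x^2 - 64*x + 32) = (x - 4)^2*(x^3 - 7*x^2 + 14*x - 8) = (x - 4)^2*(x - 1)*(x^2 - 6*x + 8) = (x - 4)^3*(x - 1)*(x - 2)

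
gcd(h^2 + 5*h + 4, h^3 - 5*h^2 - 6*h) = h + 1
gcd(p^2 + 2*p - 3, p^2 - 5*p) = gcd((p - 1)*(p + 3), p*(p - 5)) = 1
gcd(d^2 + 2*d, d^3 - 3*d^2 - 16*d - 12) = d + 2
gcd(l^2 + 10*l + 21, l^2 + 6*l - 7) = l + 7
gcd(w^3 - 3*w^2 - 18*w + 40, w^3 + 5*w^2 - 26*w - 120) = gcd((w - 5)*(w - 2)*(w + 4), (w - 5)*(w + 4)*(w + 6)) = w^2 - w - 20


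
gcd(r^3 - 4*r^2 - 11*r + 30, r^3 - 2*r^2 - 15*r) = r^2 - 2*r - 15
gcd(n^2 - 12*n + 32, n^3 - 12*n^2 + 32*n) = n^2 - 12*n + 32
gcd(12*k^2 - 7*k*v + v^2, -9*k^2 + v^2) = -3*k + v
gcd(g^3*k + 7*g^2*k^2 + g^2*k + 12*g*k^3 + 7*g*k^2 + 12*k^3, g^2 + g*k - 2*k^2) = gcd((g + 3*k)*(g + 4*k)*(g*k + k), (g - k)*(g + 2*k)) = 1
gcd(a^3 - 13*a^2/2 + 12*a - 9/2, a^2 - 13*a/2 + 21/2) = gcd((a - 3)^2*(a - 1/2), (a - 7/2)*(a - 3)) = a - 3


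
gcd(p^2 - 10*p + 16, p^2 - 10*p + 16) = p^2 - 10*p + 16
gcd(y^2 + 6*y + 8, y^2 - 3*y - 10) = y + 2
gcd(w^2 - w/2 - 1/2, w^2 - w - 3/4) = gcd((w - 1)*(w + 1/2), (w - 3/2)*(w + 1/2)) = w + 1/2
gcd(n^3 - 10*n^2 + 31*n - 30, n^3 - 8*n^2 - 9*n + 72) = n - 3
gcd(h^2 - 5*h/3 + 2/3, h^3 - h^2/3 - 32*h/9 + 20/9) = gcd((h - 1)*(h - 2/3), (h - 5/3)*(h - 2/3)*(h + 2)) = h - 2/3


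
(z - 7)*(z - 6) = z^2 - 13*z + 42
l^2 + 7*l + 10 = (l + 2)*(l + 5)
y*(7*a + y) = 7*a*y + y^2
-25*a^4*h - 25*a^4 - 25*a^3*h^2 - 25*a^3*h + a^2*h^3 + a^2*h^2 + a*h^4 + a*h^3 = (-5*a + h)*(a + h)*(5*a + h)*(a*h + a)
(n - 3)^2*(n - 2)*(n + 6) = n^4 - 2*n^3 - 27*n^2 + 108*n - 108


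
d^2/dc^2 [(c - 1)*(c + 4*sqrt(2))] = 2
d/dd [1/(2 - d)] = (d - 2)^(-2)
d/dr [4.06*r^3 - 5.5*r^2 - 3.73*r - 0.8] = 12.18*r^2 - 11.0*r - 3.73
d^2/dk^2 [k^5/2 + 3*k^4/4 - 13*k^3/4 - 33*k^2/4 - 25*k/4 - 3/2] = 10*k^3 + 9*k^2 - 39*k/2 - 33/2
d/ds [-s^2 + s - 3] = 1 - 2*s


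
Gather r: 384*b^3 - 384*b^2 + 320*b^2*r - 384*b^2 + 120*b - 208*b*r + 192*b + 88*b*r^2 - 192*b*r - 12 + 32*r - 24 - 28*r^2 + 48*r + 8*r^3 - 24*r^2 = 384*b^3 - 768*b^2 + 312*b + 8*r^3 + r^2*(88*b - 52) + r*(320*b^2 - 400*b + 80) - 36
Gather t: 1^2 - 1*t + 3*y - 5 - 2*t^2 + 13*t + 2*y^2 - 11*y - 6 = -2*t^2 + 12*t + 2*y^2 - 8*y - 10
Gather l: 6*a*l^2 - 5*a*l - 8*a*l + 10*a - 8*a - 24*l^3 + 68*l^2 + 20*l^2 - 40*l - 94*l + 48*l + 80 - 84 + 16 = 2*a - 24*l^3 + l^2*(6*a + 88) + l*(-13*a - 86) + 12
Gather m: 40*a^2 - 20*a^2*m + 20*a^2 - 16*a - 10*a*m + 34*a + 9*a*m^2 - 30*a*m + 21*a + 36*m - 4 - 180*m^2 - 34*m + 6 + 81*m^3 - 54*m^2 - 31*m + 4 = 60*a^2 + 39*a + 81*m^3 + m^2*(9*a - 234) + m*(-20*a^2 - 40*a - 29) + 6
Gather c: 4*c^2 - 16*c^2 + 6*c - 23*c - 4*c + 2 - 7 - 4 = -12*c^2 - 21*c - 9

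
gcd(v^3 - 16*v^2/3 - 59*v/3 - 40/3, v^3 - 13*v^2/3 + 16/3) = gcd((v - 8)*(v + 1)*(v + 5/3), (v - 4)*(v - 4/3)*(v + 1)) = v + 1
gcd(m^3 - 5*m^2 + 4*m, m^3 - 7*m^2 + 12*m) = m^2 - 4*m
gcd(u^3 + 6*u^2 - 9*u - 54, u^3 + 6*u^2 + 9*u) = u + 3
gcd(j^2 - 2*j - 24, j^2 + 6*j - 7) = 1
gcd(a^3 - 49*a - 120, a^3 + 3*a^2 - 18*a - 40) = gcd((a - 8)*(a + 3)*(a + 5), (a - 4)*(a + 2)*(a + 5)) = a + 5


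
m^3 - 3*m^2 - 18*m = m*(m - 6)*(m + 3)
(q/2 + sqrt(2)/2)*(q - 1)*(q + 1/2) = q^3/2 - q^2/4 + sqrt(2)*q^2/2 - sqrt(2)*q/4 - q/4 - sqrt(2)/4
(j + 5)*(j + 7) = j^2 + 12*j + 35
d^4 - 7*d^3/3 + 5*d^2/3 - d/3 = d*(d - 1)^2*(d - 1/3)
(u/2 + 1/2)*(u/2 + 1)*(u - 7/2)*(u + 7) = u^4/4 + 13*u^3/8 - 3*u^2 - 133*u/8 - 49/4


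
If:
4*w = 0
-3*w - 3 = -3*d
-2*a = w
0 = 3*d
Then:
No Solution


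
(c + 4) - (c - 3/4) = 19/4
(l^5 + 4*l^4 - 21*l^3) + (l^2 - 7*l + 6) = l^5 + 4*l^4 - 21*l^3 + l^2 - 7*l + 6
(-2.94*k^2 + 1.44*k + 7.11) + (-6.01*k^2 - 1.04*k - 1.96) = -8.95*k^2 + 0.4*k + 5.15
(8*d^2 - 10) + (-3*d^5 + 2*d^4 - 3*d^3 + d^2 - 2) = -3*d^5 + 2*d^4 - 3*d^3 + 9*d^2 - 12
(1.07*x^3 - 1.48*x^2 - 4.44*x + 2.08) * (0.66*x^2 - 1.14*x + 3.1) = 0.7062*x^5 - 2.1966*x^4 + 2.0738*x^3 + 1.8464*x^2 - 16.1352*x + 6.448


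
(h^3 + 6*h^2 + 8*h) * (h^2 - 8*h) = h^5 - 2*h^4 - 40*h^3 - 64*h^2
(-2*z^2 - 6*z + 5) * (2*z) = -4*z^3 - 12*z^2 + 10*z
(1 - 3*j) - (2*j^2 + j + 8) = -2*j^2 - 4*j - 7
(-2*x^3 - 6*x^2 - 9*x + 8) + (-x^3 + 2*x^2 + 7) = -3*x^3 - 4*x^2 - 9*x + 15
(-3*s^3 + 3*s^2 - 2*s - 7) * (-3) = 9*s^3 - 9*s^2 + 6*s + 21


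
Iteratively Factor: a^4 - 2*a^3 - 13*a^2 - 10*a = (a - 5)*(a^3 + 3*a^2 + 2*a) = (a - 5)*(a + 2)*(a^2 + a) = a*(a - 5)*(a + 2)*(a + 1)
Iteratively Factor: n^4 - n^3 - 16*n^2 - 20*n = (n)*(n^3 - n^2 - 16*n - 20) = n*(n + 2)*(n^2 - 3*n - 10) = n*(n - 5)*(n + 2)*(n + 2)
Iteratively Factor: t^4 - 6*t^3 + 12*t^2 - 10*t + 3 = (t - 1)*(t^3 - 5*t^2 + 7*t - 3) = (t - 3)*(t - 1)*(t^2 - 2*t + 1) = (t - 3)*(t - 1)^2*(t - 1)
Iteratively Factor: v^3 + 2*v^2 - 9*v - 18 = (v - 3)*(v^2 + 5*v + 6) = (v - 3)*(v + 2)*(v + 3)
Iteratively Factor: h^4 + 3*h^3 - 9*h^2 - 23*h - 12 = (h + 4)*(h^3 - h^2 - 5*h - 3) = (h + 1)*(h + 4)*(h^2 - 2*h - 3) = (h + 1)^2*(h + 4)*(h - 3)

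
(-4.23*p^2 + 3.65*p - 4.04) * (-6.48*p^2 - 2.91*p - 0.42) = 27.4104*p^4 - 11.3427*p^3 + 17.3343*p^2 + 10.2234*p + 1.6968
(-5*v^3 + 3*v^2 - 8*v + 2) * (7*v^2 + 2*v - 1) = -35*v^5 + 11*v^4 - 45*v^3 - 5*v^2 + 12*v - 2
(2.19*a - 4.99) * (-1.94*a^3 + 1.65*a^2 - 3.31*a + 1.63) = -4.2486*a^4 + 13.2941*a^3 - 15.4824*a^2 + 20.0866*a - 8.1337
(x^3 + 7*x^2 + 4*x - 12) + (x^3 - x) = 2*x^3 + 7*x^2 + 3*x - 12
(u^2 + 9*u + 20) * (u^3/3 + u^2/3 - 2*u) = u^5/3 + 10*u^4/3 + 23*u^3/3 - 34*u^2/3 - 40*u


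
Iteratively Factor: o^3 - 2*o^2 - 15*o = (o + 3)*(o^2 - 5*o) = (o - 5)*(o + 3)*(o)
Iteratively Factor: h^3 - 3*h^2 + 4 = (h - 2)*(h^2 - h - 2) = (h - 2)*(h + 1)*(h - 2)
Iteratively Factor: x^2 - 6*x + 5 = (x - 5)*(x - 1)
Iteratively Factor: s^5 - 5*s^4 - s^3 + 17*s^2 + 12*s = (s + 1)*(s^4 - 6*s^3 + 5*s^2 + 12*s) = (s - 3)*(s + 1)*(s^3 - 3*s^2 - 4*s) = (s - 4)*(s - 3)*(s + 1)*(s^2 + s) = (s - 4)*(s - 3)*(s + 1)^2*(s)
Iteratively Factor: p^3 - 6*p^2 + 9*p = (p)*(p^2 - 6*p + 9) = p*(p - 3)*(p - 3)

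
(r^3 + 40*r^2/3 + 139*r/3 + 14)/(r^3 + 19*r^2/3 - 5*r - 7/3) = (r + 6)/(r - 1)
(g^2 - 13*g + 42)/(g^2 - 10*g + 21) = (g - 6)/(g - 3)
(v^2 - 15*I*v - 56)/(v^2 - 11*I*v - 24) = (v - 7*I)/(v - 3*I)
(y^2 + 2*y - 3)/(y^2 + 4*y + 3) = (y - 1)/(y + 1)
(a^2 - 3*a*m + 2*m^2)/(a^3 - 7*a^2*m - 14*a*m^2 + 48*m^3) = (a - m)/(a^2 - 5*a*m - 24*m^2)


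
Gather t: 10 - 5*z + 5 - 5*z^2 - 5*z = -5*z^2 - 10*z + 15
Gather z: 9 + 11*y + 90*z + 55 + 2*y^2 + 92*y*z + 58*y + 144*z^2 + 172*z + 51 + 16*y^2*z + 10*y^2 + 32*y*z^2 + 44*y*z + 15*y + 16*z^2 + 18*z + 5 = 12*y^2 + 84*y + z^2*(32*y + 160) + z*(16*y^2 + 136*y + 280) + 120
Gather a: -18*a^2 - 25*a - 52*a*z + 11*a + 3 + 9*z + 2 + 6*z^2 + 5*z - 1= -18*a^2 + a*(-52*z - 14) + 6*z^2 + 14*z + 4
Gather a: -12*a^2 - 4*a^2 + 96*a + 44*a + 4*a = -16*a^2 + 144*a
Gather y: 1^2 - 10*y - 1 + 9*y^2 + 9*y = 9*y^2 - y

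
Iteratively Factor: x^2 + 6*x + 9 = (x + 3)*(x + 3)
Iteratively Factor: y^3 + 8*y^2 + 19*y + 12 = (y + 1)*(y^2 + 7*y + 12) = (y + 1)*(y + 4)*(y + 3)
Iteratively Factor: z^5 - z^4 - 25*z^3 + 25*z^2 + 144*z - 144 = (z + 3)*(z^4 - 4*z^3 - 13*z^2 + 64*z - 48) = (z + 3)*(z + 4)*(z^3 - 8*z^2 + 19*z - 12) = (z - 1)*(z + 3)*(z + 4)*(z^2 - 7*z + 12) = (z - 4)*(z - 1)*(z + 3)*(z + 4)*(z - 3)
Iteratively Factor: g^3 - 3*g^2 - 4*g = (g - 4)*(g^2 + g) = (g - 4)*(g + 1)*(g)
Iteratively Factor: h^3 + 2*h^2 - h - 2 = (h - 1)*(h^2 + 3*h + 2) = (h - 1)*(h + 1)*(h + 2)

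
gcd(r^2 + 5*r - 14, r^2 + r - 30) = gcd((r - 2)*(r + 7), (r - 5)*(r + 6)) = 1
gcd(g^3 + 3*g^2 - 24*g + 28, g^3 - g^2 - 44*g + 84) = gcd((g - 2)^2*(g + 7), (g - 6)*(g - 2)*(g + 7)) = g^2 + 5*g - 14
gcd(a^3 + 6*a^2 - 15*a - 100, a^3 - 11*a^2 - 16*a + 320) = a + 5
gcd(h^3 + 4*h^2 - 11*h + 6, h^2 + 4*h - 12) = h + 6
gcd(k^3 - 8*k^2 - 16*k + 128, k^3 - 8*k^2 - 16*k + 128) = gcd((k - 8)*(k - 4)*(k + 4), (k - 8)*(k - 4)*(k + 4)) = k^3 - 8*k^2 - 16*k + 128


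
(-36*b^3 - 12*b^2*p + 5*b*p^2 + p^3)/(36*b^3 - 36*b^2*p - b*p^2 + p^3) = (-6*b^2 - b*p + p^2)/(6*b^2 - 7*b*p + p^2)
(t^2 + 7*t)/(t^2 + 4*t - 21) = t/(t - 3)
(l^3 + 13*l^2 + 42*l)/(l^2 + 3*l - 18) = l*(l + 7)/(l - 3)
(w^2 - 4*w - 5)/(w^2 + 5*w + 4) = (w - 5)/(w + 4)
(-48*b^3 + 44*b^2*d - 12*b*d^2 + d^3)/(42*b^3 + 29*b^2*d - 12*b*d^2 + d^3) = (-8*b^2 + 6*b*d - d^2)/(7*b^2 + 6*b*d - d^2)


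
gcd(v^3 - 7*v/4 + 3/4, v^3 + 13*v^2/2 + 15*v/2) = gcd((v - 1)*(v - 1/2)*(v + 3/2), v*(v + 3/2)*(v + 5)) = v + 3/2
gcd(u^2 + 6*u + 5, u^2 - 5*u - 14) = 1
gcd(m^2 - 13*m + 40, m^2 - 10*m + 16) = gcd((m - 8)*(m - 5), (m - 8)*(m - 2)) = m - 8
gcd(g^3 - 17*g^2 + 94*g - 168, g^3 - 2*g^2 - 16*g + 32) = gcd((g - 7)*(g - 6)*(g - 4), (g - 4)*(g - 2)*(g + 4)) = g - 4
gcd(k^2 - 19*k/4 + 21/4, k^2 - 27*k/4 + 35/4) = k - 7/4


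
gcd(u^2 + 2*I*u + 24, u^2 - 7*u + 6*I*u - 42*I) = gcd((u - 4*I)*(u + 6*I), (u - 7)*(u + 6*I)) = u + 6*I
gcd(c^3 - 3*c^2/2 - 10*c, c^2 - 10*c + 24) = c - 4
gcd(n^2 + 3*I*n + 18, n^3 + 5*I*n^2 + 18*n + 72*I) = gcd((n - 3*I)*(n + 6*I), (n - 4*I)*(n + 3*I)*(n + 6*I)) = n + 6*I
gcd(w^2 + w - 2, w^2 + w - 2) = w^2 + w - 2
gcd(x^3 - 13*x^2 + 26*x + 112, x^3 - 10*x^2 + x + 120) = x - 8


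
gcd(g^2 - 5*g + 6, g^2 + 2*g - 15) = g - 3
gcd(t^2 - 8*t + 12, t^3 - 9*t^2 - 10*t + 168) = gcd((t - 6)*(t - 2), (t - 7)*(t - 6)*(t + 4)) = t - 6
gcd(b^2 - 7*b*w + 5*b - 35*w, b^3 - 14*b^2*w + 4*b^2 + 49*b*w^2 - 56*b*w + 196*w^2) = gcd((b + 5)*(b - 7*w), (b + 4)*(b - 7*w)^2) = -b + 7*w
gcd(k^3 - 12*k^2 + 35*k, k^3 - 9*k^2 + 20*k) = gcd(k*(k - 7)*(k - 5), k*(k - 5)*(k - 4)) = k^2 - 5*k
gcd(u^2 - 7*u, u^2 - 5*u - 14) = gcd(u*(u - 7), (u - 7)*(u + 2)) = u - 7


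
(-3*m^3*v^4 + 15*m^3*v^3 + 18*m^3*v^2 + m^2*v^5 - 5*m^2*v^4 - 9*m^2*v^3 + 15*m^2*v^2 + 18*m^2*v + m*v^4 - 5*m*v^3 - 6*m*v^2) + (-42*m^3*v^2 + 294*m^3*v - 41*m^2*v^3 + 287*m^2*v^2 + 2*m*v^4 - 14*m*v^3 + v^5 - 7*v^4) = -3*m^3*v^4 + 15*m^3*v^3 - 24*m^3*v^2 + 294*m^3*v + m^2*v^5 - 5*m^2*v^4 - 50*m^2*v^3 + 302*m^2*v^2 + 18*m^2*v + 3*m*v^4 - 19*m*v^3 - 6*m*v^2 + v^5 - 7*v^4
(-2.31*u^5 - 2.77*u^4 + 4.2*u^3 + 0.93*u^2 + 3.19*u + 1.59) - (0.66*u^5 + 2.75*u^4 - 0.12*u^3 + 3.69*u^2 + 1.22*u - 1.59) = -2.97*u^5 - 5.52*u^4 + 4.32*u^3 - 2.76*u^2 + 1.97*u + 3.18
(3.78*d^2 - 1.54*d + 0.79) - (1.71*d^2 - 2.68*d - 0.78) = 2.07*d^2 + 1.14*d + 1.57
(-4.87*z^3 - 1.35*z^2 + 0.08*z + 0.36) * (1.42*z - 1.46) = -6.9154*z^4 + 5.1932*z^3 + 2.0846*z^2 + 0.3944*z - 0.5256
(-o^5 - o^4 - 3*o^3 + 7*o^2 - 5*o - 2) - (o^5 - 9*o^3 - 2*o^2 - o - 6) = -2*o^5 - o^4 + 6*o^3 + 9*o^2 - 4*o + 4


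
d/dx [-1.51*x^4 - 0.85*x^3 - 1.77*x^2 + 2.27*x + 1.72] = -6.04*x^3 - 2.55*x^2 - 3.54*x + 2.27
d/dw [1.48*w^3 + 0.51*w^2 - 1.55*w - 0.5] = 4.44*w^2 + 1.02*w - 1.55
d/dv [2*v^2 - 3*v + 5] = 4*v - 3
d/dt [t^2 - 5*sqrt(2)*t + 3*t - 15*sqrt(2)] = 2*t - 5*sqrt(2) + 3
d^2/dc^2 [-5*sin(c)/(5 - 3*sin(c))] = 25*(-3*sin(c)^2 - 5*sin(c) + 6)/(3*sin(c) - 5)^3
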